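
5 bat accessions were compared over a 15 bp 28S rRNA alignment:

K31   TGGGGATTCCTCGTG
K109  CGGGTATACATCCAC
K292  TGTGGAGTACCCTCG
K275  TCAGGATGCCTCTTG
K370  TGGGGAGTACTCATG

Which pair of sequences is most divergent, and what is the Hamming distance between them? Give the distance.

11

Pairwise Hamming distances:
  K31 vs K109: 7
  K31 vs K292: 6
  K31 vs K275: 4
  K31 vs K370: 3
  K109 vs K292: 11
  K109 vs K275: 9
  K109 vs K370: 9
  K292 vs K275: 7
  K292 vs K370: 4
  K275 vs K370: 6
The largest is 11, between K109 and K292.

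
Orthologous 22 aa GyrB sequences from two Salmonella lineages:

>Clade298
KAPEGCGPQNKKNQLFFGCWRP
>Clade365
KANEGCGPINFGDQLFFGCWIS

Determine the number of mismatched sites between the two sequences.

7

The sequences differ at positions 3 (P/N), 9 (Q/I), 11 (K/F), 12 (K/G), 13 (N/D), 21 (R/I), 22 (P/S).
That gives 7 mismatches out of 22 aligned sites, so the Hamming distance is 7.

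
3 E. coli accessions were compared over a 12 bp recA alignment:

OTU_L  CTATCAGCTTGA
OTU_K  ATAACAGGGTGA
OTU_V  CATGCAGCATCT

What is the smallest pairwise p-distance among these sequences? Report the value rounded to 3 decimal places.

Pairwise Hamming distances:
  OTU_L vs OTU_K: 4
  OTU_L vs OTU_V: 6
  OTU_K vs OTU_V: 8
The smallest is 4 mismatches, between OTU_L and OTU_K; p = 4/12 = 0.333.

0.333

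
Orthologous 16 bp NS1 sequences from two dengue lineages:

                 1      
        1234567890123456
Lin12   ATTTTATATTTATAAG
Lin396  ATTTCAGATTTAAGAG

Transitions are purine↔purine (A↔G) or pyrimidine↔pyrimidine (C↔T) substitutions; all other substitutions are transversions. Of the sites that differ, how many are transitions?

The sequences differ at positions 5 (T/C, transition), 7 (T/G, transversion), 13 (T/A, transversion), 14 (A/G, transition).
Of the 4 differences, 2 transitions and 2 transversions, so the answer is 2.

2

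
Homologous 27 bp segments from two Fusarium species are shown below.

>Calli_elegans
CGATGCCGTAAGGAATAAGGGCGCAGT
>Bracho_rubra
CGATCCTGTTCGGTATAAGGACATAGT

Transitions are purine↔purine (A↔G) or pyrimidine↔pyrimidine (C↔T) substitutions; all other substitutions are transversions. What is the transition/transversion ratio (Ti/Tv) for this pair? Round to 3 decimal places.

1.000

The sequences differ at positions 5 (G/C, transversion), 7 (C/T, transition), 10 (A/T, transversion), 11 (A/C, transversion), 14 (A/T, transversion), 21 (G/A, transition), 23 (G/A, transition), 24 (C/T, transition).
Of the 8 differences, 4 transitions and 4 transversions, so Ti/Tv = 4/4 = 1.000.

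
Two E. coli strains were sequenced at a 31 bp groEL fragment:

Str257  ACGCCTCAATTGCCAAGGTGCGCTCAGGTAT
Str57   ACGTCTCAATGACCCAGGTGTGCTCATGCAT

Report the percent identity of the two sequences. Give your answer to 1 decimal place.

77.4%

Differing sites — 4:C/T; 11:T/G; 12:G/A; 15:A/C; 21:C/T; 27:G/T; 29:T/C.
24 of the 31 sites match, so the percent identity is 24/31 × 100 = 77.4%.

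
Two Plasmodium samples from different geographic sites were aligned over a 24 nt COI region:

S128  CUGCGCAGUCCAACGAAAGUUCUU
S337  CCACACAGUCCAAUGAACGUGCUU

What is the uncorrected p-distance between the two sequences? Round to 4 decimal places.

Mismatches occur at site 2 (U/C), site 3 (G/A), site 5 (G/A), site 14 (C/U), site 18 (A/C), site 21 (U/G).
There are 6 differences over 24 sites, so p = 6/24 = 0.2500.

0.2500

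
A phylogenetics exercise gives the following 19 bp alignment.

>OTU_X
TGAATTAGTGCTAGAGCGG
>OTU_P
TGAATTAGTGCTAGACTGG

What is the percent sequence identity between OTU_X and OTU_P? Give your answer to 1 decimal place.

89.5%

The sequences differ at positions 16 (G/C), 17 (C/T).
17 of the 19 sites match, so the percent identity is 17/19 × 100 = 89.5%.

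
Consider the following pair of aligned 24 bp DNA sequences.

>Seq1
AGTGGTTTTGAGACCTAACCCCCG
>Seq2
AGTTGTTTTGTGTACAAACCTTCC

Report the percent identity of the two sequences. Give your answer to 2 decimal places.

66.67%

The sequences differ at positions 4 (G/T), 11 (A/T), 13 (A/T), 14 (C/A), 16 (T/A), 21 (C/T), 22 (C/T), 24 (G/C).
16 of the 24 sites match, so the percent identity is 16/24 × 100 = 66.67%.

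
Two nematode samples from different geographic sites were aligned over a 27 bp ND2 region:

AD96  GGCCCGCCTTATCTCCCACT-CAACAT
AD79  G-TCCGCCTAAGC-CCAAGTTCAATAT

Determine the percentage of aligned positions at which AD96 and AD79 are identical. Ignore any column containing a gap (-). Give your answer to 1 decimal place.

Excluding the 3 gap columns leaves 24 comparable sites.
The sequences differ at positions 3 (C/T), 10 (T/A), 12 (T/G), 17 (C/A), 19 (C/G), 25 (C/T).
18 of the 24 comparable sites match, so the percent identity is 18/24 × 100 = 75.0%.

75.0%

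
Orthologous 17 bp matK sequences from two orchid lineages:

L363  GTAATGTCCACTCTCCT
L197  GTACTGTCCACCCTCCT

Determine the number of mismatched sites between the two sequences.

Differing sites — 4:A/C; 12:T/C.
That gives 2 mismatches out of 17 aligned sites, so the Hamming distance is 2.

2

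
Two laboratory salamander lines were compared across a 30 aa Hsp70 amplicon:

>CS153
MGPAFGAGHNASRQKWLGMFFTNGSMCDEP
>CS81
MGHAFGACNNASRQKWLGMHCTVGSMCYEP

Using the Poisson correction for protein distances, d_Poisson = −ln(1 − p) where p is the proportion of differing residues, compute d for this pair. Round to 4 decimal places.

0.2657

Differing sites — 3:P/H; 8:G/C; 9:H/N; 20:F/H; 21:F/C; 23:N/V; 28:D/Y.
p = 7/30 = 0.233333.
d = −ln(1 − 0.233333) = −ln(0.766667) = 0.2657.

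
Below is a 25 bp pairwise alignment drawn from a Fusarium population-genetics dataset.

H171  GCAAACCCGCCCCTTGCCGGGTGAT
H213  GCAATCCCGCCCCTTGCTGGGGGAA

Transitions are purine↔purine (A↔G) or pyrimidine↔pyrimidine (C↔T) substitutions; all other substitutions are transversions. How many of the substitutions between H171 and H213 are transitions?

Mismatches occur at site 5 (A→T, transversion), site 18 (C→T, transition), site 22 (T→G, transversion), site 25 (T→A, transversion).
Of the 4 differences, 1 transition and 3 transversions, so the answer is 1.

1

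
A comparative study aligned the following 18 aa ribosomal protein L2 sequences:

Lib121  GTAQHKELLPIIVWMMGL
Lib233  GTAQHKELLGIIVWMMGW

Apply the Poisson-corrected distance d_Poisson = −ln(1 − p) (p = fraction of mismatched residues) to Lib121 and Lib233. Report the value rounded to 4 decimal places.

Differing sites — 10:P/G; 18:L/W.
p = 2/18 = 0.111111.
d = −ln(1 − 0.111111) = −ln(0.888889) = 0.1178.

0.1178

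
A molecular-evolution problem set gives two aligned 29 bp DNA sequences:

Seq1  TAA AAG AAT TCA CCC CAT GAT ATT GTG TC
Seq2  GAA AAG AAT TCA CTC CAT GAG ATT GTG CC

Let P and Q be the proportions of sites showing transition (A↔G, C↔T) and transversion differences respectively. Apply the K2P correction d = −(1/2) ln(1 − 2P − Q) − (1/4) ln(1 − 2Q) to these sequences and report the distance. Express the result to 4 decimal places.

0.1530

Mismatches occur at site 1 (T→G, transversion), site 14 (C→T, transition), site 21 (T→G, transversion), site 28 (T→C, transition).
Of the 4 differences, 2 transitions and 2 transversions over 29 sites: P = 2/29 = 0.068966, Q = 2/29 = 0.068966.
d = −0.5·ln(0.793102) − 0.25·ln(0.862068) = −0.5·(-0.231803) − 0.25·(-0.148421) = 0.1530.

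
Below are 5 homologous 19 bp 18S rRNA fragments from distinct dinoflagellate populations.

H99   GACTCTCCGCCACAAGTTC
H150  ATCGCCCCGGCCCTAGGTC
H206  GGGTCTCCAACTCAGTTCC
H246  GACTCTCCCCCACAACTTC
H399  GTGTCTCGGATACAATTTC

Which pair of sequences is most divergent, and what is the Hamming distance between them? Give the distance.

Pairwise Hamming distances:
  H99 vs H150: 8
  H99 vs H206: 8
  H99 vs H246: 2
  H99 vs H399: 6
  H150 vs H206: 13
  H150 vs H246: 10
  H150 vs H399: 11
  H206 vs H246: 8
  H206 vs H399: 7
  H246 vs H399: 7
The largest is 13, between H150 and H206.

13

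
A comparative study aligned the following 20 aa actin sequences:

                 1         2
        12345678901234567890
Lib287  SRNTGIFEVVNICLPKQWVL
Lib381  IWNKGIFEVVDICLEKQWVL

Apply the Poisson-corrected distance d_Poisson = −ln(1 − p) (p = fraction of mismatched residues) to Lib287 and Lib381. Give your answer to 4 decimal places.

Mismatches occur at site 1 (S→I), site 2 (R→W), site 4 (T→K), site 11 (N→D), site 15 (P→E).
p = 5/20 = 0.250000.
d = −ln(1 − 0.250000) = −ln(0.750000) = 0.2877.

0.2877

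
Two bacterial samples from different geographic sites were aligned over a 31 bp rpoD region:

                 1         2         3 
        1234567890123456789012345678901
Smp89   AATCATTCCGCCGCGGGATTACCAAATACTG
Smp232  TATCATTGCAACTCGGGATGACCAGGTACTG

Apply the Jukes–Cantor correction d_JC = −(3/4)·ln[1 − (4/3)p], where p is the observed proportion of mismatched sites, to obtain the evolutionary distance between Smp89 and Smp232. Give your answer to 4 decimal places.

Differing sites — 1:A/T; 8:C/G; 10:G/A; 11:C/A; 13:G/T; 20:T/G; 25:A/G; 26:A/G.
p = 8/31 = 0.258065.
d = −0.75 · ln(1 − (4/3)·0.258065) = −0.75 · ln(0.655913) = −0.75 · (-0.421727) = 0.3163.

0.3163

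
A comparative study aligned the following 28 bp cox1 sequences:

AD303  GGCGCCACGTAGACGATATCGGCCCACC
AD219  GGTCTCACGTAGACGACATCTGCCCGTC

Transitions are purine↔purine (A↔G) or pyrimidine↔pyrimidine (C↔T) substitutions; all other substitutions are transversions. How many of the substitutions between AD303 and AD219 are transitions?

5

Mismatches occur at site 3 (C↔T, transition), site 4 (G↔C, transversion), site 5 (C↔T, transition), site 17 (T↔C, transition), site 21 (G↔T, transversion), site 26 (A↔G, transition), site 27 (C↔T, transition).
Of the 7 differences, 5 transitions and 2 transversions, so the answer is 5.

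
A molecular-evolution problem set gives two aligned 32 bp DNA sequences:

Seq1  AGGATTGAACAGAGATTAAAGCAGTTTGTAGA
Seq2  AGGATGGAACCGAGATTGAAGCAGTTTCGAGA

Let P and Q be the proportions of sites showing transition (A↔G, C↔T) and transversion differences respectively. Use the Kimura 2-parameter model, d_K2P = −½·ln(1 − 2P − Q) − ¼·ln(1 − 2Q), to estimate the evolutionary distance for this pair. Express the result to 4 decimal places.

0.1757

Differing sites — 6:T/G (Tv); 11:A/C (Tv); 18:A/G (Ti); 28:G/C (Tv); 29:T/G (Tv).
Of the 5 differences, 1 transition and 4 transversions over 32 sites: P = 1/32 = 0.031250, Q = 4/32 = 0.125000.
d = −0.5·ln(0.812500) − 0.25·ln(0.750000) = −0.5·(-0.207639) − 0.25·(-0.287682) = 0.1757.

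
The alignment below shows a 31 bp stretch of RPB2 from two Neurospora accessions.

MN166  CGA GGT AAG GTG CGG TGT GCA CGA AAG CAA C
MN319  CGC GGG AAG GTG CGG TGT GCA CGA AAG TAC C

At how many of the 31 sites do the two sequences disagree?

The sequences differ at positions 3 (A/C), 6 (T/G), 28 (C/T), 30 (A/C).
That gives 4 mismatches out of 31 aligned sites, so the Hamming distance is 4.

4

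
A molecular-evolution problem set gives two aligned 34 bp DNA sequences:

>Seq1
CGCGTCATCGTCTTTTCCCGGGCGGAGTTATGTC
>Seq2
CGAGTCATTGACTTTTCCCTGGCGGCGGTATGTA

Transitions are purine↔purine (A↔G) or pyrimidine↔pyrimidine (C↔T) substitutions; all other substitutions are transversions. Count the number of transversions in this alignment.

Mismatches occur at site 3 (C→A, transversion), site 9 (C→T, transition), site 11 (T→A, transversion), site 20 (G→T, transversion), site 26 (A→C, transversion), site 28 (T→G, transversion), site 34 (C→A, transversion).
Of the 7 differences, 1 transition and 6 transversions, so the answer is 6.

6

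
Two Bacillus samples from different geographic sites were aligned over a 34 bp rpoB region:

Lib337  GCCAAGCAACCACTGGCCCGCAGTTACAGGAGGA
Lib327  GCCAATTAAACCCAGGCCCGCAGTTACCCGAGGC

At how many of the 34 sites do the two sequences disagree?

8

Mismatches occur at site 6 (G→T), site 7 (C→T), site 10 (C→A), site 12 (A→C), site 14 (T→A), site 28 (A→C), site 29 (G→C), site 34 (A→C).
That gives 8 mismatches out of 34 aligned sites, so the Hamming distance is 8.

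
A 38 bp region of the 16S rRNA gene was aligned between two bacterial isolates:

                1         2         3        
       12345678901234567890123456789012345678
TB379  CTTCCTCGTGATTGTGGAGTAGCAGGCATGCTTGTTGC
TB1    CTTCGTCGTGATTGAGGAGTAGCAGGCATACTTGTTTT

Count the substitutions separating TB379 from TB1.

Differing sites — 5:C/G; 15:T/A; 30:G/A; 37:G/T; 38:C/T.
That gives 5 mismatches out of 38 aligned sites, so the Hamming distance is 5.

5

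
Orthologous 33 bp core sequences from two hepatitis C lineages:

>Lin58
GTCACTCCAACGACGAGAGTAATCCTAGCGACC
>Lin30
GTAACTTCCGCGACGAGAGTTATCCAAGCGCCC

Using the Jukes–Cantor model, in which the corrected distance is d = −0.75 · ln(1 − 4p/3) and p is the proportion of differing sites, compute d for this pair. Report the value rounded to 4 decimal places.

Mismatches occur at site 3 (C↔A), site 7 (C↔T), site 9 (A↔C), site 10 (A↔G), site 21 (A↔T), site 26 (T↔A), site 31 (A↔C).
p = 7/33 = 0.212121.
d = −0.75 · ln(1 − (4/3)·0.212121) = −0.75 · ln(0.717172) = −0.75 · (-0.332440) = 0.2493.

0.2493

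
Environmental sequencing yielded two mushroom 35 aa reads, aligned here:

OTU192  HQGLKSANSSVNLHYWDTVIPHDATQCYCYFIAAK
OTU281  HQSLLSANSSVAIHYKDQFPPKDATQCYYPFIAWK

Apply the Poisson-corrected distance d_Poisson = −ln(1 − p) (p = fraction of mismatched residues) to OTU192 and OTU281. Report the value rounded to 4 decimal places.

0.4199

The sequences differ at positions 3 (G/S), 5 (K/L), 12 (N/A), 13 (L/I), 16 (W/K), 18 (T/Q), 19 (V/F), 20 (I/P), 22 (H/K), 29 (C/Y), 30 (Y/P), 34 (A/W).
p = 12/35 = 0.342857.
d = −ln(1 − 0.342857) = −ln(0.657143) = 0.4199.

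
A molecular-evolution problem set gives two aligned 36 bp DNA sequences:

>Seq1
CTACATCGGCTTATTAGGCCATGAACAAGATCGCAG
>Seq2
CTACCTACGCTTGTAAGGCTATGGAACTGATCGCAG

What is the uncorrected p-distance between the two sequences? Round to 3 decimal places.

Mismatches occur at site 5 (A↔C), site 7 (C↔A), site 8 (G↔C), site 13 (A↔G), site 15 (T↔A), site 20 (C↔T), site 24 (A↔G), site 26 (C↔A), site 27 (A↔C), site 28 (A↔T).
There are 10 differences over 36 sites, so p = 10/36 = 0.278.

0.278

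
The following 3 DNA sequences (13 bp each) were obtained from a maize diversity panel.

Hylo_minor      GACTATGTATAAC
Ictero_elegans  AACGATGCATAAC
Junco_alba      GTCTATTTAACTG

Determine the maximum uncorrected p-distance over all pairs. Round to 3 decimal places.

0.692

Pairwise Hamming distances:
  Hylo_minor vs Ictero_elegans: 3
  Hylo_minor vs Junco_alba: 6
  Ictero_elegans vs Junco_alba: 9
The largest is 9 mismatches, between Ictero_elegans and Junco_alba; p = 9/13 = 0.692.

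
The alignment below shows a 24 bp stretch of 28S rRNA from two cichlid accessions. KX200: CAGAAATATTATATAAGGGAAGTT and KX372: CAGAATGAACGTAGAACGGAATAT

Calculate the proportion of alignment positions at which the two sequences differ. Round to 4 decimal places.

The sequences differ at positions 6 (A/T), 7 (T/G), 9 (T/A), 10 (T/C), 11 (A/G), 14 (T/G), 17 (G/C), 22 (G/T), 23 (T/A).
There are 9 differences over 24 sites, so p = 9/24 = 0.3750.

0.3750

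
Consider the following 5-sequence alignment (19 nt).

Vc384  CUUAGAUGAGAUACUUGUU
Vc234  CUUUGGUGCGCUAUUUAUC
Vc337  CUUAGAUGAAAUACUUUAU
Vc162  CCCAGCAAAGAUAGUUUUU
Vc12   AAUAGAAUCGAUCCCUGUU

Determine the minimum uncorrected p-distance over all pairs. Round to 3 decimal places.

Pairwise Hamming distances:
  Vc384 vs Vc234: 7
  Vc384 vs Vc337: 3
  Vc384 vs Vc162: 7
  Vc384 vs Vc12: 7
  Vc234 vs Vc337: 9
  Vc234 vs Vc162: 11
  Vc234 vs Vc12: 12
  Vc337 vs Vc162: 8
  Vc337 vs Vc12: 10
  Vc162 vs Vc12: 10
The smallest is 3 mismatches, between Vc384 and Vc337; p = 3/19 = 0.158.

0.158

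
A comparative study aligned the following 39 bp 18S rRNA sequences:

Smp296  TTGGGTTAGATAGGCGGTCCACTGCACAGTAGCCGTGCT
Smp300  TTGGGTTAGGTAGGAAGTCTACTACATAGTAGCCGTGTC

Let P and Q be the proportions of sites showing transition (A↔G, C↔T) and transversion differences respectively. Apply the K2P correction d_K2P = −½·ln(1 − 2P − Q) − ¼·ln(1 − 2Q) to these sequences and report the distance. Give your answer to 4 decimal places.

0.2559

Differing sites — 10:A/G (Ti); 15:C/A (Tv); 16:G/A (Ti); 20:C/T (Ti); 24:G/A (Ti); 27:C/T (Ti); 38:C/T (Ti); 39:T/C (Ti).
Of the 8 differences, 7 transitions and 1 transversion over 39 sites: P = 7/39 = 0.179487, Q = 1/39 = 0.025641.
d = −0.5·ln(0.615385) − 0.25·ln(0.948718) = −0.5·(-0.485507) − 0.25·(-0.052644) = 0.2559.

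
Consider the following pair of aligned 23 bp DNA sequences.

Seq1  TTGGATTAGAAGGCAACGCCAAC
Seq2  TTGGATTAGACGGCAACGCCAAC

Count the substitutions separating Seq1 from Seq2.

The sequences differ at position 11 (A/C).
That gives 1 mismatch out of 23 aligned sites, so the Hamming distance is 1.

1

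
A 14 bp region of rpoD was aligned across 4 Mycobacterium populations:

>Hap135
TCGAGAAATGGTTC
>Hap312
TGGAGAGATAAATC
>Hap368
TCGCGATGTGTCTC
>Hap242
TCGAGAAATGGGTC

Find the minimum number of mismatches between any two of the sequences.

Pairwise Hamming distances:
  Hap135 vs Hap312: 5
  Hap135 vs Hap368: 5
  Hap135 vs Hap242: 1
  Hap312 vs Hap368: 7
  Hap312 vs Hap242: 5
  Hap368 vs Hap242: 5
The smallest is 1, between Hap135 and Hap242.

1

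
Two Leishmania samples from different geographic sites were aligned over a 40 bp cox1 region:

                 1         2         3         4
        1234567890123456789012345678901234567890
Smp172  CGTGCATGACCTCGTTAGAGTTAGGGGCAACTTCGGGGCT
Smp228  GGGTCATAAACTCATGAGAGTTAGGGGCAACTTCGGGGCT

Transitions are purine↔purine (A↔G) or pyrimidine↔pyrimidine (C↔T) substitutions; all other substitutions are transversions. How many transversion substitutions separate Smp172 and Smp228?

5

The sequences differ at positions 1 (C/G, transversion), 3 (T/G, transversion), 4 (G/T, transversion), 8 (G/A, transition), 10 (C/A, transversion), 14 (G/A, transition), 16 (T/G, transversion).
Of the 7 differences, 2 transitions and 5 transversions, so the answer is 5.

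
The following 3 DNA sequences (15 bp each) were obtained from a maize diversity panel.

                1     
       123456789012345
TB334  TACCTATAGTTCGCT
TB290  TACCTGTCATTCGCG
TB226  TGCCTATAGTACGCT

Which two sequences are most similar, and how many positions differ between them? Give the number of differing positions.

Pairwise Hamming distances:
  TB334 vs TB290: 4
  TB334 vs TB226: 2
  TB290 vs TB226: 6
The smallest is 2, between TB334 and TB226.

2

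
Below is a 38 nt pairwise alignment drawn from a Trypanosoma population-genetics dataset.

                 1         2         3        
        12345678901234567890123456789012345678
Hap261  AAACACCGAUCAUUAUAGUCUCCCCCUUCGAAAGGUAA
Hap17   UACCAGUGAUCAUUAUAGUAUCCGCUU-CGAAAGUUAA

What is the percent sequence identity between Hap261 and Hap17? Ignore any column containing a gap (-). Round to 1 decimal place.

Excluding the 1 gap column leaves 37 comparable sites.
The sequences differ at positions 1 (A/U), 3 (A/C), 6 (C/G), 7 (C/U), 20 (C/A), 24 (C/G), 26 (C/U), 35 (G/U).
29 of the 37 comparable sites match, so the percent identity is 29/37 × 100 = 78.4%.

78.4%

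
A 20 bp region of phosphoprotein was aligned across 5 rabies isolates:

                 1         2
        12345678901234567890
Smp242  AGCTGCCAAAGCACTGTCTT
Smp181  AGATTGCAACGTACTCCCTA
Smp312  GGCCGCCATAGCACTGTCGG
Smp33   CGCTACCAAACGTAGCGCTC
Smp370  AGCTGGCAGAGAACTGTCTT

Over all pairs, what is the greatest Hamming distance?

13

Pairwise Hamming distances:
  Smp242 vs Smp181: 8
  Smp242 vs Smp312: 5
  Smp242 vs Smp33: 10
  Smp242 vs Smp370: 3
  Smp181 vs Smp312: 12
  Smp181 vs Smp33: 12
  Smp181 vs Smp370: 8
  Smp312 vs Smp33: 13
  Smp312 vs Smp370: 7
  Smp33 vs Smp370: 12
The largest is 13, between Smp312 and Smp33.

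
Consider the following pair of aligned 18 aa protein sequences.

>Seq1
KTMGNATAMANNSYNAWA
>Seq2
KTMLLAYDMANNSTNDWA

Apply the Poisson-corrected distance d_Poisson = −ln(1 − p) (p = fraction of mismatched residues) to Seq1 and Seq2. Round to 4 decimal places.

Mismatches occur at site 4 (G↔L), site 5 (N↔L), site 7 (T↔Y), site 8 (A↔D), site 14 (Y↔T), site 16 (A↔D).
p = 6/18 = 0.333333.
d = −ln(1 − 0.333333) = −ln(0.666667) = 0.4055.

0.4055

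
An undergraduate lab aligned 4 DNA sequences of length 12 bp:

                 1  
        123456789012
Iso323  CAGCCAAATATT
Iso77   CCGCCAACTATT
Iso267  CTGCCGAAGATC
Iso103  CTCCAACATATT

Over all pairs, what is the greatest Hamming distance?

6

Pairwise Hamming distances:
  Iso323 vs Iso77: 2
  Iso323 vs Iso267: 4
  Iso323 vs Iso103: 4
  Iso77 vs Iso267: 5
  Iso77 vs Iso103: 5
  Iso267 vs Iso103: 6
The largest is 6, between Iso267 and Iso103.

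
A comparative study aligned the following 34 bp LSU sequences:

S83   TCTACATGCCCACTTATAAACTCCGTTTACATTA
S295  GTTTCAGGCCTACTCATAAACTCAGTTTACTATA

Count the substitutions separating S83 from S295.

The sequences differ at positions 1 (T/G), 2 (C/T), 4 (A/T), 7 (T/G), 11 (C/T), 15 (T/C), 24 (C/A), 31 (A/T), 32 (T/A).
That gives 9 mismatches out of 34 aligned sites, so the Hamming distance is 9.

9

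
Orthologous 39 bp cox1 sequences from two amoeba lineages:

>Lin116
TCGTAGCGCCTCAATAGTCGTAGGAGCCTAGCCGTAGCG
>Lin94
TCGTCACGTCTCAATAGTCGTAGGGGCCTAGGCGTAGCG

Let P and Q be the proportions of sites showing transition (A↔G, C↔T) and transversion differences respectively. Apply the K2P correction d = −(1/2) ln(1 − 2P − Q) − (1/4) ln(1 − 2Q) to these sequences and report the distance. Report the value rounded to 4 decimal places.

The sequences differ at positions 5 (A/C, transversion), 6 (G/A, transition), 9 (C/T, transition), 25 (A/G, transition), 32 (C/G, transversion).
Of the 5 differences, 3 transitions and 2 transversions over 39 sites: P = 3/39 = 0.076923, Q = 2/39 = 0.051282.
d = −0.5·ln(0.794872) − 0.25·ln(0.897436) = −0.5·(-0.229574) − 0.25·(-0.108213) = 0.1418.

0.1418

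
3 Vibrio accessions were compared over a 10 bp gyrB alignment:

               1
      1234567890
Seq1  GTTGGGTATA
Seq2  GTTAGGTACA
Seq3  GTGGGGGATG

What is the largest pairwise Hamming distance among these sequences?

Pairwise Hamming distances:
  Seq1 vs Seq2: 2
  Seq1 vs Seq3: 3
  Seq2 vs Seq3: 5
The largest is 5, between Seq2 and Seq3.

5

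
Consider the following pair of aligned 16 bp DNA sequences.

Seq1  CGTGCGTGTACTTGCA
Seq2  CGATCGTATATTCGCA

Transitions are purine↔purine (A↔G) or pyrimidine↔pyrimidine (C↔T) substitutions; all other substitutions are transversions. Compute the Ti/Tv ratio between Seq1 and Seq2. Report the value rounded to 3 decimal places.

1.500

Differing sites — 3:T/A (Tv); 4:G/T (Tv); 8:G/A (Ti); 11:C/T (Ti); 13:T/C (Ti).
Of the 5 differences, 3 transitions and 2 transversions, so Ti/Tv = 3/2 = 1.500.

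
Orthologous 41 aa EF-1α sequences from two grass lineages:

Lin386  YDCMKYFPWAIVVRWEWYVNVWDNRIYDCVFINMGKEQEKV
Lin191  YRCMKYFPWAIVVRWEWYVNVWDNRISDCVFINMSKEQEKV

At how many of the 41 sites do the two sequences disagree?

3

The sequences differ at positions 2 (D/R), 27 (Y/S), 35 (G/S).
That gives 3 mismatches out of 41 aligned sites, so the Hamming distance is 3.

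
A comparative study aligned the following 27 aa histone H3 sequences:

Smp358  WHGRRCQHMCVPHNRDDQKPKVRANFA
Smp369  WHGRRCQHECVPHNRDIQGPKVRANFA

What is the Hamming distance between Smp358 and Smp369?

3

The sequences differ at positions 9 (M/E), 17 (D/I), 19 (K/G).
That gives 3 mismatches out of 27 aligned sites, so the Hamming distance is 3.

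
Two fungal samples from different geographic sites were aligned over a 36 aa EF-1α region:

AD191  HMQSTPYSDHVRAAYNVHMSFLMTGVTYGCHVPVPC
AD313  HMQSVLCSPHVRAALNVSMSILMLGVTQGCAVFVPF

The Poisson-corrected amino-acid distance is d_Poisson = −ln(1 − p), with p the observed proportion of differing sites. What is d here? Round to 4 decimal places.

0.4055

Mismatches occur at site 5 (T→V), site 6 (P→L), site 7 (Y→C), site 9 (D→P), site 15 (Y→L), site 18 (H→S), site 21 (F→I), site 24 (T→L), site 28 (Y→Q), site 31 (H→A), site 33 (P→F), site 36 (C→F).
p = 12/36 = 0.333333.
d = −ln(1 − 0.333333) = −ln(0.666667) = 0.4055.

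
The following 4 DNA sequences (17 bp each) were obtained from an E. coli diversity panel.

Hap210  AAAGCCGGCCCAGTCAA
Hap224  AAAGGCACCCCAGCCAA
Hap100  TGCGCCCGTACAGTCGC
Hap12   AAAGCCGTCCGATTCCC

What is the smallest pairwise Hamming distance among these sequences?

Pairwise Hamming distances:
  Hap210 vs Hap224: 4
  Hap210 vs Hap100: 8
  Hap210 vs Hap12: 5
  Hap224 vs Hap100: 11
  Hap224 vs Hap12: 8
  Hap100 vs Hap12: 10
The smallest is 4, between Hap210 and Hap224.

4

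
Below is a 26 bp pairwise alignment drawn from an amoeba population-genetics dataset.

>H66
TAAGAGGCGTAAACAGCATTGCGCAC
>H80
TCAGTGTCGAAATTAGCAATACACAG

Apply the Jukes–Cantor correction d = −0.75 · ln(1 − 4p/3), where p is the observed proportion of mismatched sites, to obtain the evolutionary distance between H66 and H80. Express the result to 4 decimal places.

Mismatches occur at site 2 (A→C), site 5 (A→T), site 7 (G→T), site 10 (T→A), site 13 (A→T), site 14 (C→T), site 19 (T→A), site 21 (G→A), site 23 (G→A), site 26 (C→G).
p = 10/26 = 0.384615.
d = −0.75 · ln(1 − (4/3)·0.384615) = −0.75 · ln(0.487180) = −0.75 · (-0.719122) = 0.5393.

0.5393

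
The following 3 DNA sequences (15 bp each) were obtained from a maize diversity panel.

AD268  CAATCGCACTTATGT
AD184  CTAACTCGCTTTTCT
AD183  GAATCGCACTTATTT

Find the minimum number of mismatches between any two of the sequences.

2

Pairwise Hamming distances:
  AD268 vs AD184: 6
  AD268 vs AD183: 2
  AD184 vs AD183: 7
The smallest is 2, between AD268 and AD183.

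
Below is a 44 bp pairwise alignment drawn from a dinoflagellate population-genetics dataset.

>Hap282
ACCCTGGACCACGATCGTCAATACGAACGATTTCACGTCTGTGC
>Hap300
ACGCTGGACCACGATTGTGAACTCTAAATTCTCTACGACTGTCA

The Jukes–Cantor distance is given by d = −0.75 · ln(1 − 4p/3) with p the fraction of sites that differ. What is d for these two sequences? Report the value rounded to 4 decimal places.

The sequences differ at positions 3 (C/G), 16 (C/T), 19 (C/G), 22 (T/C), 23 (A/T), 25 (G/T), 28 (C/A), 29 (G/T), 30 (A/T), 31 (T/C), 33 (T/C), 34 (C/T), 38 (T/A), 43 (G/C), 44 (C/A).
p = 15/44 = 0.340909.
d = −0.75 · ln(1 − (4/3)·0.340909) = −0.75 · ln(0.545455) = −0.75 · (-0.606135) = 0.4546.

0.4546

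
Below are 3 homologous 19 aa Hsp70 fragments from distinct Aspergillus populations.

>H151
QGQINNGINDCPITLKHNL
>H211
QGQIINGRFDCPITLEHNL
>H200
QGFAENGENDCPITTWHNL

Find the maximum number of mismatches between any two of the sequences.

7

Pairwise Hamming distances:
  H151 vs H211: 4
  H151 vs H200: 6
  H211 vs H200: 7
The largest is 7, between H211 and H200.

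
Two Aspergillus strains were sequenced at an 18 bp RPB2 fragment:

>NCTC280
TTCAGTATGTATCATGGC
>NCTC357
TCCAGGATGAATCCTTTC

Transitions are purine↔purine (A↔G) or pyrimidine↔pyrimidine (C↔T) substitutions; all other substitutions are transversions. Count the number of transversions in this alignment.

Mismatches occur at site 2 (T→C, transition), site 6 (T→G, transversion), site 10 (T→A, transversion), site 14 (A→C, transversion), site 16 (G→T, transversion), site 17 (G→T, transversion).
Of the 6 differences, 1 transition and 5 transversions, so the answer is 5.

5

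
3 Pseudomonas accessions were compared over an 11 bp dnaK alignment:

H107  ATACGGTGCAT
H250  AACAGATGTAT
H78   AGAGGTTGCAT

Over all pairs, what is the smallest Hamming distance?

Pairwise Hamming distances:
  H107 vs H250: 5
  H107 vs H78: 3
  H250 vs H78: 5
The smallest is 3, between H107 and H78.

3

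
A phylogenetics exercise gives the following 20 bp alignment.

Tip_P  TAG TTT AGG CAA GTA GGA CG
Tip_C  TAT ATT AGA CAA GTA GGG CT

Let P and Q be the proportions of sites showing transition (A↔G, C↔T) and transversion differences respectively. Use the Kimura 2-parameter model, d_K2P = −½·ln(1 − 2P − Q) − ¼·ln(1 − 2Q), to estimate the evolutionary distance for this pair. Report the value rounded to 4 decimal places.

Mismatches occur at site 3 (G→T, transversion), site 4 (T→A, transversion), site 9 (G→A, transition), site 18 (A→G, transition), site 20 (G→T, transversion).
Of the 5 differences, 2 transitions and 3 transversions over 20 sites: P = 2/20 = 0.100000, Q = 3/20 = 0.150000.
d = −0.5·ln(0.650000) − 0.25·ln(0.700000) = −0.5·(-0.430783) − 0.25·(-0.356675) = 0.3046.

0.3046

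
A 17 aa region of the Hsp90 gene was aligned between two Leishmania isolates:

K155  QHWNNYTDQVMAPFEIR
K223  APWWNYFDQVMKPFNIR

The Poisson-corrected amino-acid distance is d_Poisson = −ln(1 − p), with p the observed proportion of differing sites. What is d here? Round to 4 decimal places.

0.4353

Mismatches occur at site 1 (Q↔A), site 2 (H↔P), site 4 (N↔W), site 7 (T↔F), site 12 (A↔K), site 15 (E↔N).
p = 6/17 = 0.352941.
d = −ln(1 − 0.352941) = −ln(0.647059) = 0.4353.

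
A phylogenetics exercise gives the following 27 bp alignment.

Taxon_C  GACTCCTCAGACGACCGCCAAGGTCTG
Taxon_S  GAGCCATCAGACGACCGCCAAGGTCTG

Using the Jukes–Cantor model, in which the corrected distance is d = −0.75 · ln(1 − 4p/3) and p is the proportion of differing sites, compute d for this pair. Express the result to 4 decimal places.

0.1203

The sequences differ at positions 3 (C/G), 4 (T/C), 6 (C/A).
p = 3/27 = 0.111111.
d = −0.75 · ln(1 − (4/3)·0.111111) = −0.75 · ln(0.851852) = −0.75 · (-0.160342) = 0.1203.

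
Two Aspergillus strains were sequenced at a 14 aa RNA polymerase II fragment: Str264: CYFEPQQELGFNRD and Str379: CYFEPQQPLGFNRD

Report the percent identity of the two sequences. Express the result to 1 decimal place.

92.9%

A single mismatch occurs at site 8 (E↔P).
13 of the 14 sites match, so the percent identity is 13/14 × 100 = 92.9%.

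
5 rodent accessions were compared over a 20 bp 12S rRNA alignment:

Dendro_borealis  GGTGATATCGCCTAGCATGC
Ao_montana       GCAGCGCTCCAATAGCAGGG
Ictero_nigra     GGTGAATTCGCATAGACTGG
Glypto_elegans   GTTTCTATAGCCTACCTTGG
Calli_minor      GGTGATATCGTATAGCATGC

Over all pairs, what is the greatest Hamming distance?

12

Pairwise Hamming distances:
  Dendro_borealis vs Ao_montana: 10
  Dendro_borealis vs Ictero_nigra: 6
  Dendro_borealis vs Glypto_elegans: 7
  Dendro_borealis vs Calli_minor: 2
  Ao_montana vs Ictero_nigra: 10
  Ao_montana vs Glypto_elegans: 12
  Ao_montana vs Calli_minor: 9
  Ictero_nigra vs Glypto_elegans: 10
  Ictero_nigra vs Calli_minor: 6
  Glypto_elegans vs Calli_minor: 9
The largest is 12, between Ao_montana and Glypto_elegans.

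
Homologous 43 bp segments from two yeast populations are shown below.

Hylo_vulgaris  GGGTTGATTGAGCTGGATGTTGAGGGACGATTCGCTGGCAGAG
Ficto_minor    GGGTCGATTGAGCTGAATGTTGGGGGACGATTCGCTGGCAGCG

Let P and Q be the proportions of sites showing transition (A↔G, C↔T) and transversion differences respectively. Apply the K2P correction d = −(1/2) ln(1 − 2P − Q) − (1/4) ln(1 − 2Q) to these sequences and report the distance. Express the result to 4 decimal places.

0.1007

The sequences differ at positions 5 (T/C, transition), 16 (G/A, transition), 23 (A/G, transition), 42 (A/C, transversion).
Of the 4 differences, 3 transitions and 1 transversion over 43 sites: P = 3/43 = 0.069767, Q = 1/43 = 0.023256.
d = −0.5·ln(0.837210) − 0.25·ln(0.953488) = −0.5·(-0.177680) − 0.25·(-0.047628) = 0.1007.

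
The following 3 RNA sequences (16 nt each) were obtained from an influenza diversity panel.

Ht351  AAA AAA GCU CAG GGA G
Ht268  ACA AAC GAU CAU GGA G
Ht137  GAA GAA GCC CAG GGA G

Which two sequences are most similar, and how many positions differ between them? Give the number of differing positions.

3

Pairwise Hamming distances:
  Ht351 vs Ht268: 4
  Ht351 vs Ht137: 3
  Ht268 vs Ht137: 7
The smallest is 3, between Ht351 and Ht137.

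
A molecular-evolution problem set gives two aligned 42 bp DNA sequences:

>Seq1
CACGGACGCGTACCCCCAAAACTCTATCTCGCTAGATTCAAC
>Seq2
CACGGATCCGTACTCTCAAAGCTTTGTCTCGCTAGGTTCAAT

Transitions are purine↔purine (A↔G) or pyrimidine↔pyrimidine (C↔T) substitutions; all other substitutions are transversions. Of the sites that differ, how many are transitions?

8

Mismatches occur at site 7 (C/T, transition), site 8 (G/C, transversion), site 14 (C/T, transition), site 16 (C/T, transition), site 21 (A/G, transition), site 24 (C/T, transition), site 26 (A/G, transition), site 36 (A/G, transition), site 42 (C/T, transition).
Of the 9 differences, 8 transitions and 1 transversion, so the answer is 8.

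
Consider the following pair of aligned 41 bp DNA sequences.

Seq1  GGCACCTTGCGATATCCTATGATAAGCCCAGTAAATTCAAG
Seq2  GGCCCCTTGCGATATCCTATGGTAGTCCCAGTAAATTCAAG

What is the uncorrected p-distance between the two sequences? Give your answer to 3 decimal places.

The sequences differ at positions 4 (A/C), 22 (A/G), 25 (A/G), 26 (G/T).
There are 4 differences over 41 sites, so p = 4/41 = 0.098.

0.098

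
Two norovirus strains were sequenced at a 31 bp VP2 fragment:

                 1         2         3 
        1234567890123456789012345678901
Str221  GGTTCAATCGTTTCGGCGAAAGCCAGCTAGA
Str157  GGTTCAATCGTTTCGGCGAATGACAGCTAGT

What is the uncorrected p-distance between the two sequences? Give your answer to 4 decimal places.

0.0968

The sequences differ at positions 21 (A/T), 23 (C/A), 31 (A/T).
There are 3 differences over 31 sites, so p = 3/31 = 0.0968.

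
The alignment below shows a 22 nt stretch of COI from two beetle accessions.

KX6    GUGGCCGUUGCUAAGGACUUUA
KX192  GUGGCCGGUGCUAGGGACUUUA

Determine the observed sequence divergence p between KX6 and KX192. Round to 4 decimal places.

0.0909

Mismatches occur at site 8 (U→G), site 14 (A→G).
There are 2 differences over 22 sites, so p = 2/22 = 0.0909.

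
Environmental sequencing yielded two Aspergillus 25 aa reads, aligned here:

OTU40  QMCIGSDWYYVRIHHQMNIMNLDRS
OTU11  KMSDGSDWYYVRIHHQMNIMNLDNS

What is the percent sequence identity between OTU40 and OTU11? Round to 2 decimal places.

84.00%

Mismatches occur at site 1 (Q→K), site 3 (C→S), site 4 (I→D), site 24 (R→N).
21 of the 25 sites match, so the percent identity is 21/25 × 100 = 84.00%.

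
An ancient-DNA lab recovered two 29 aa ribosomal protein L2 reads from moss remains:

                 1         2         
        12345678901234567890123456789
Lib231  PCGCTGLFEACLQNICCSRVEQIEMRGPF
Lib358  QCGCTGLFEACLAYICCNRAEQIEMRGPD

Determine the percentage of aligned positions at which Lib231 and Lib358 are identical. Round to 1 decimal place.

Differing sites — 1:P/Q; 13:Q/A; 14:N/Y; 18:S/N; 20:V/A; 29:F/D.
23 of the 29 sites match, so the percent identity is 23/29 × 100 = 79.3%.

79.3%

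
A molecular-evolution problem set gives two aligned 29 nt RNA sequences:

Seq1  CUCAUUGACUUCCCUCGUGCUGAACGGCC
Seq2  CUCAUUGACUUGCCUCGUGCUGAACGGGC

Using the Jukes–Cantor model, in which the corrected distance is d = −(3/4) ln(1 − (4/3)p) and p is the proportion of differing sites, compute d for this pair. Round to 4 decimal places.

0.0723

Mismatches occur at site 12 (C↔G), site 28 (C↔G).
p = 2/29 = 0.068966.
d = −0.75 · ln(1 − (4/3)·0.068966) = −0.75 · ln(0.908045) = −0.75 · (-0.096461) = 0.0723.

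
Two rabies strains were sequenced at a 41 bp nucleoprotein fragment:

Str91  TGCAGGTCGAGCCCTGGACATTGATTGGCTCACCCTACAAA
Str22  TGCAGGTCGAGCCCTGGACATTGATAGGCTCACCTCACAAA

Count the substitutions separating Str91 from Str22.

Mismatches occur at site 26 (T/A), site 35 (C/T), site 36 (T/C).
That gives 3 mismatches out of 41 aligned sites, so the Hamming distance is 3.

3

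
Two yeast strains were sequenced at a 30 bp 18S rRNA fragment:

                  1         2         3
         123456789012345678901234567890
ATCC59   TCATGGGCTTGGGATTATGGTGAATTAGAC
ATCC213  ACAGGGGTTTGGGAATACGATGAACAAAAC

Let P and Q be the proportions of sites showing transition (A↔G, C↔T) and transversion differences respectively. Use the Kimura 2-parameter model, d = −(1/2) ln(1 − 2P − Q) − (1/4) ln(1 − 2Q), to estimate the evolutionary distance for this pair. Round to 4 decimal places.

0.3918

Mismatches occur at site 1 (T→A, transversion), site 4 (T→G, transversion), site 8 (C→T, transition), site 15 (T→A, transversion), site 18 (T→C, transition), site 20 (G→A, transition), site 25 (T→C, transition), site 26 (T→A, transversion), site 28 (G→A, transition).
Of the 9 differences, 5 transitions and 4 transversions over 30 sites: P = 5/30 = 0.166667, Q = 4/30 = 0.133333.
d = −0.5·ln(0.533333) − 0.25·ln(0.733334) = −0.5·(-0.628609) − 0.25·(-0.310154) = 0.3918.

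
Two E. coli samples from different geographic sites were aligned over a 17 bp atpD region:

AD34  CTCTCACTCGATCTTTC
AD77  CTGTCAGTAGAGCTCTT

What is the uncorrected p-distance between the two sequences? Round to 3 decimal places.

0.353

Mismatches occur at site 3 (C→G), site 7 (C→G), site 9 (C→A), site 12 (T→G), site 15 (T→C), site 17 (C→T).
There are 6 differences over 17 sites, so p = 6/17 = 0.353.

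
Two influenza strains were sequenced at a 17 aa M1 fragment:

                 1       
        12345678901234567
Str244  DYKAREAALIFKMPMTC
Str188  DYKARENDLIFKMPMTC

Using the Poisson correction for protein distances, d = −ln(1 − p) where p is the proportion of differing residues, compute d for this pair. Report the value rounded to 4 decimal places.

Mismatches occur at site 7 (A↔N), site 8 (A↔D).
p = 2/17 = 0.117647.
d = −ln(1 − 0.117647) = −ln(0.882353) = 0.1252.

0.1252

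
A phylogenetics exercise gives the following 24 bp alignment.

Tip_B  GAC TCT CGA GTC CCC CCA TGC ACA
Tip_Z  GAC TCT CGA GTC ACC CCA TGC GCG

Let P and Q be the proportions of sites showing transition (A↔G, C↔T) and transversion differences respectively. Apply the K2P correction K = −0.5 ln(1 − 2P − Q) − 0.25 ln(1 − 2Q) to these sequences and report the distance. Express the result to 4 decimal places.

0.1386

Mismatches occur at site 13 (C→A, transversion), site 22 (A→G, transition), site 24 (A→G, transition).
Of the 3 differences, 2 transitions and 1 transversion over 24 sites: P = 2/24 = 0.083333, Q = 1/24 = 0.041667.
d = −0.5·ln(0.791667) − 0.25·ln(0.916666) = −0.5·(-0.233614) − 0.25·(-0.087012) = 0.1386.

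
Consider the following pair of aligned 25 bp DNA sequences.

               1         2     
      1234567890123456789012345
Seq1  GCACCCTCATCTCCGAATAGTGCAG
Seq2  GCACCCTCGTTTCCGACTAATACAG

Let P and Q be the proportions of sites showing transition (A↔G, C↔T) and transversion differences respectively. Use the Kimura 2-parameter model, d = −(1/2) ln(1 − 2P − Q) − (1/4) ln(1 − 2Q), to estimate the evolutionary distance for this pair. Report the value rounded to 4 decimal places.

0.2440

Differing sites — 9:A/G (Ti); 11:C/T (Ti); 17:A/C (Tv); 20:G/A (Ti); 22:G/A (Ti).
Of the 5 differences, 4 transitions and 1 transversion over 25 sites: P = 4/25 = 0.160000, Q = 1/25 = 0.040000.
d = −0.5·ln(0.640000) − 0.25·ln(0.920000) = −0.5·(-0.446287) − 0.25·(-0.083382) = 0.2440.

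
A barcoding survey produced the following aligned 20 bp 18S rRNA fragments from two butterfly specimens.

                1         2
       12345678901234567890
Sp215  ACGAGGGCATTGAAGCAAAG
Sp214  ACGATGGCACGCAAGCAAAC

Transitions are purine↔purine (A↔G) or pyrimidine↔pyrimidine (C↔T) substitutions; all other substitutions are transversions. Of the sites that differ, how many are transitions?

1

Mismatches occur at site 5 (G/T, transversion), site 10 (T/C, transition), site 11 (T/G, transversion), site 12 (G/C, transversion), site 20 (G/C, transversion).
Of the 5 differences, 1 transition and 4 transversions, so the answer is 1.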